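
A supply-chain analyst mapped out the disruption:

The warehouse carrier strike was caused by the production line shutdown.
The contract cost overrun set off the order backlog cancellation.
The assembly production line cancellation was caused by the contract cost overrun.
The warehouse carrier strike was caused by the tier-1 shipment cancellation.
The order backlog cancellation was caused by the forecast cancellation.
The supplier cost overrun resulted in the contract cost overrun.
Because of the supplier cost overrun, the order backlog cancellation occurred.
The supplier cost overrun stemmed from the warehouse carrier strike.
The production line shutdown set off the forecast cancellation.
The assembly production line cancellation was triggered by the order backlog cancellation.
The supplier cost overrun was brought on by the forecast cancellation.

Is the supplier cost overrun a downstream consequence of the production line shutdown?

There is a causal chain: the production line shutdown → the warehouse carrier strike → the supplier cost overrun.

Yes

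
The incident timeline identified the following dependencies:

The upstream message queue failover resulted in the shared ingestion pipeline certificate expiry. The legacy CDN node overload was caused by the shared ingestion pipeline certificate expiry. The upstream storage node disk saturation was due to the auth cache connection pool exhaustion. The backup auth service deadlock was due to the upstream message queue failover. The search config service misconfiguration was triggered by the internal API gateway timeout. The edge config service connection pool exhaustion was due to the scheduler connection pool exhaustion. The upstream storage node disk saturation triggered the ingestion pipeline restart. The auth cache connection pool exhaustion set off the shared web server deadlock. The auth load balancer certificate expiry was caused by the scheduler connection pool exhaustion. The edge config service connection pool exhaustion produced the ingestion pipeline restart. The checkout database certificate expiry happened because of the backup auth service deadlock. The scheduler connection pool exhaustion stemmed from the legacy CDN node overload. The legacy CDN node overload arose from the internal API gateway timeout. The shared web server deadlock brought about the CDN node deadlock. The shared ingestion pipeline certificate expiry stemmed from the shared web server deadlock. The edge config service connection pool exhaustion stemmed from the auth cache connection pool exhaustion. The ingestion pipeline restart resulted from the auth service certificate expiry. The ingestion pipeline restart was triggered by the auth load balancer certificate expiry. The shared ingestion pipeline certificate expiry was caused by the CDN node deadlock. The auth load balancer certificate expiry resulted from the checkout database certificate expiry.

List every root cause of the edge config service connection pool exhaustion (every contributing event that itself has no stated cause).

Tracing upstream from the edge config service connection pool exhaustion: the edge config service connection pool exhaustion ← the auth cache connection pool exhaustion.
A separate upstream branch: the edge config service connection pool exhaustion ← the scheduler connection pool exhaustion ← the legacy CDN node overload ← the shared ingestion pipeline certificate expiry ← the upstream message queue failover.
A separate upstream branch: the edge config service connection pool exhaustion ← the scheduler connection pool exhaustion ← the legacy CDN node overload ← the internal API gateway timeout.
Each of those chain origins has no stated cause.

the auth cache connection pool exhaustion, the internal API gateway timeout, the upstream message queue failover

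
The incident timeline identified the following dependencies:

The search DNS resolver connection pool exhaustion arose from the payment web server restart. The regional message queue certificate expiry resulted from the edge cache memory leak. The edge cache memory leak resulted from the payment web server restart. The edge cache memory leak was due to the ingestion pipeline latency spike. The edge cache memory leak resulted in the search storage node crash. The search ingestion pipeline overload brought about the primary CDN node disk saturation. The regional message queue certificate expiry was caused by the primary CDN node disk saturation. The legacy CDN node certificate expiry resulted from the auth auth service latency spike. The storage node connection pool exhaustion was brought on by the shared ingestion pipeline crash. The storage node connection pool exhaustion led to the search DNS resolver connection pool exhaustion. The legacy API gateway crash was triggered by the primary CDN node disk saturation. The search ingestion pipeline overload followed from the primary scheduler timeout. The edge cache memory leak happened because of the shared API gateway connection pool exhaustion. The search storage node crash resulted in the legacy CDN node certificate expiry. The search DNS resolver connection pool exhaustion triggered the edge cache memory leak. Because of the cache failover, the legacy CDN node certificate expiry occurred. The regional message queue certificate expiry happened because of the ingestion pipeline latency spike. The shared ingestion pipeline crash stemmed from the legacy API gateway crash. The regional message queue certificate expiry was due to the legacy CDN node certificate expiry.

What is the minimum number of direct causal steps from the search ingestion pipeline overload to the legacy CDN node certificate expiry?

Shortest chain: the search ingestion pipeline overload → the primary CDN node disk saturation → the legacy API gateway crash → the shared ingestion pipeline crash → the storage node connection pool exhaustion → the search DNS resolver connection pool exhaustion → the edge cache memory leak → the search storage node crash → the legacy CDN node certificate expiry.

8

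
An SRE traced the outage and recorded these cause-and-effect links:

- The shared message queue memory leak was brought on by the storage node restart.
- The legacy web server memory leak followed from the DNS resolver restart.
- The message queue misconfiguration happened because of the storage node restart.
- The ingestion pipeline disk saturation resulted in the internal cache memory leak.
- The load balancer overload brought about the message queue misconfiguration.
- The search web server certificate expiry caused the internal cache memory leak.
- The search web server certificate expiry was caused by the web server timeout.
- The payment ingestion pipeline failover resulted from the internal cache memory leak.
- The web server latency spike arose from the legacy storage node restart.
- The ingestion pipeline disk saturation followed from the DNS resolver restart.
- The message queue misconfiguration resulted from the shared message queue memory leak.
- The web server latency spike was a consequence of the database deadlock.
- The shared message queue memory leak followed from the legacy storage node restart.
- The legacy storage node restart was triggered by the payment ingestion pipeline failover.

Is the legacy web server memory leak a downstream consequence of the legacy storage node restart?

No

The legacy storage node restart leads to the web server latency spike, the shared message queue memory leak, the message queue misconfiguration; the legacy web server memory leak is not among them.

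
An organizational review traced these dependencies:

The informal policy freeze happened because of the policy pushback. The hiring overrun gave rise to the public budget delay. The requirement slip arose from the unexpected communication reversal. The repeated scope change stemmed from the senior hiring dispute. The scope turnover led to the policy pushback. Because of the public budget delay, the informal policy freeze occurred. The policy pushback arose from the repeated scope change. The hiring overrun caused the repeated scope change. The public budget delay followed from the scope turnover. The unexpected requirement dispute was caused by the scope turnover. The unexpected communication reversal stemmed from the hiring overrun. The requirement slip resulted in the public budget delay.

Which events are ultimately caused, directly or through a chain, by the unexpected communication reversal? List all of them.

Direct effects: the requirement slip.
2 steps out: the public budget delay.
3 steps out: the informal policy freeze.
Not reachable from it: the hiring overrun, the senior hiring dispute, the scope turnover, the repeated scope change, the policy pushback, the unexpected requirement dispute.

the informal policy freeze, the public budget delay, the requirement slip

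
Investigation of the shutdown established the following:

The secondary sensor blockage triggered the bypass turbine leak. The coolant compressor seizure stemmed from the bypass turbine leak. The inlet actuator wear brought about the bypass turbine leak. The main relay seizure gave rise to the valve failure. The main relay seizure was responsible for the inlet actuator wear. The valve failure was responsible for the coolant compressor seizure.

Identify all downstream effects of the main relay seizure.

Direct effects: the inlet actuator wear, the valve failure.
2 steps out: the bypass turbine leak, the coolant compressor seizure.
Not reachable from it: the secondary sensor blockage.

the bypass turbine leak, the coolant compressor seizure, the inlet actuator wear, the valve failure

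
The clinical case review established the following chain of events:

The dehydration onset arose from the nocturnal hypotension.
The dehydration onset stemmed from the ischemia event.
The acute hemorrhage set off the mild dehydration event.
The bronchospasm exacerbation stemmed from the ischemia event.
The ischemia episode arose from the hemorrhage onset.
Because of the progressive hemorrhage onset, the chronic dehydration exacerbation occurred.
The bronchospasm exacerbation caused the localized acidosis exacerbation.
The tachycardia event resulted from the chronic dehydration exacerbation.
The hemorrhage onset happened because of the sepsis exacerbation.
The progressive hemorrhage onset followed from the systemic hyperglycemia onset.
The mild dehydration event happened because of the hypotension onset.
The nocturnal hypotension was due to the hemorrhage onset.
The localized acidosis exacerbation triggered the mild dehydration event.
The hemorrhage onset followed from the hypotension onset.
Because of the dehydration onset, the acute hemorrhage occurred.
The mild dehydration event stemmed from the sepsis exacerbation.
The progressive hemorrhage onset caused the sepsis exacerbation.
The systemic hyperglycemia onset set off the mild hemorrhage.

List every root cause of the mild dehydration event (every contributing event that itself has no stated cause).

Tracing upstream from the mild dehydration event: the mild dehydration event ← the localized acidosis exacerbation ← the bronchospasm exacerbation ← the ischemia event.
A separate upstream branch: the mild dehydration event ← the sepsis exacerbation ← the progressive hemorrhage onset ← the systemic hyperglycemia onset.
A separate upstream branch: the mild dehydration event ← the hypotension onset.
Each of those chain origins has no stated cause.

the hypotension onset, the ischemia event, the systemic hyperglycemia onset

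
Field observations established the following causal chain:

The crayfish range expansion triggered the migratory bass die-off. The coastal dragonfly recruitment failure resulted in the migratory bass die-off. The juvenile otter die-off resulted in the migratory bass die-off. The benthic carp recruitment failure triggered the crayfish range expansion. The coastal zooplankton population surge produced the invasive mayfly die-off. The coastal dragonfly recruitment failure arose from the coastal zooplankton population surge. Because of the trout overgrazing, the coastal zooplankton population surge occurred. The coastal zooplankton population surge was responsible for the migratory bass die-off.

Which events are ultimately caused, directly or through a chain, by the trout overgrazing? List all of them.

Direct effects: the coastal zooplankton population surge.
2 steps out: the coastal dragonfly recruitment failure, the invasive mayfly die-off, the migratory bass die-off.
Not reachable from it: the benthic carp recruitment failure, the juvenile otter die-off, the crayfish range expansion.

the coastal dragonfly recruitment failure, the coastal zooplankton population surge, the invasive mayfly die-off, the migratory bass die-off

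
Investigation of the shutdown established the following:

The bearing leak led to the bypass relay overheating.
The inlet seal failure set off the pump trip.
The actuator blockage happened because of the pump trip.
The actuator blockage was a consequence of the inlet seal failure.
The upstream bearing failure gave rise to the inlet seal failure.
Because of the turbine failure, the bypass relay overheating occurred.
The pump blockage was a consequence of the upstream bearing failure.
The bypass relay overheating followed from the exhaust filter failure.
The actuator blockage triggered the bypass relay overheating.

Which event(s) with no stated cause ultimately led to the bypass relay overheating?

the bearing leak, the exhaust filter failure, the turbine failure, the upstream bearing failure

Tracing upstream from the bypass relay overheating: the bypass relay overheating ← the actuator blockage ← the inlet seal failure ← the upstream bearing failure.
A separate upstream branch: the bypass relay overheating ← the exhaust filter failure.
A separate upstream branch: the bypass relay overheating ← the bearing leak.
A separate upstream branch: the bypass relay overheating ← the turbine failure.
Each of those chain origins has no stated cause.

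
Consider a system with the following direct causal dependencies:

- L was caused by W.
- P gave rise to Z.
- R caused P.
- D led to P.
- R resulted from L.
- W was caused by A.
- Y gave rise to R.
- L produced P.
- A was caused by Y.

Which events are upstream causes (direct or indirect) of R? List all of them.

Immediate causes of R: Y, L.
Further upstream: A, W.

A, L, W, Y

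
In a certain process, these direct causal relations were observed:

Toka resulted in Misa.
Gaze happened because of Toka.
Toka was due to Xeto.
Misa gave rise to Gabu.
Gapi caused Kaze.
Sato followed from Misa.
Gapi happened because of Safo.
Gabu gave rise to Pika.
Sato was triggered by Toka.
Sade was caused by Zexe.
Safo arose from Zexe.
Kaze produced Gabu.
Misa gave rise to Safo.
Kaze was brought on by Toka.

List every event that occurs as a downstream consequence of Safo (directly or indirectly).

Direct effects: Gapi.
2 steps out: Kaze.
3 steps out: Gabu.
4 steps out: Pika.
Not reachable from it: Xeto, Zexe, Toka, Sade, Misa, Gaze, Sato.

Gabu, Gapi, Kaze, Pika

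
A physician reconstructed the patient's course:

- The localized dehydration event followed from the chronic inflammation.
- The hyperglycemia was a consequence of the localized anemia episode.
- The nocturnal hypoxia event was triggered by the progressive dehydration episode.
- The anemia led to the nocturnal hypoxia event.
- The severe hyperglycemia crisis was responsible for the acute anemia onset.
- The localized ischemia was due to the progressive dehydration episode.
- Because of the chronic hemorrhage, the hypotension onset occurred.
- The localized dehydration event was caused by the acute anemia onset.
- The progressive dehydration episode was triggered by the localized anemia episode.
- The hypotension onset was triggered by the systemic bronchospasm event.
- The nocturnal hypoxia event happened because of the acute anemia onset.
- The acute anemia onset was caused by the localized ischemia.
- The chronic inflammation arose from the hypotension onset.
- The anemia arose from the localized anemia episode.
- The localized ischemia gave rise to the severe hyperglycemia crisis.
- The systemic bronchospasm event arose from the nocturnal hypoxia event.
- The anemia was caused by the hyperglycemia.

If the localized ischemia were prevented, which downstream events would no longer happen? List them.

Downstream of the localized ischemia: the severe hyperglycemia crisis, the acute anemia onset, the nocturnal hypoxia event, the systemic bronchospasm event, the hypotension onset, the chronic inflammation, the localized dehydration event.
Of those, still caused via another path: the nocturnal hypoxia event, the systemic bronchospasm event, the hypotension onset, the chronic inflammation, the localized dehydration event.
The remainder have no surviving cause.

the acute anemia onset, the severe hyperglycemia crisis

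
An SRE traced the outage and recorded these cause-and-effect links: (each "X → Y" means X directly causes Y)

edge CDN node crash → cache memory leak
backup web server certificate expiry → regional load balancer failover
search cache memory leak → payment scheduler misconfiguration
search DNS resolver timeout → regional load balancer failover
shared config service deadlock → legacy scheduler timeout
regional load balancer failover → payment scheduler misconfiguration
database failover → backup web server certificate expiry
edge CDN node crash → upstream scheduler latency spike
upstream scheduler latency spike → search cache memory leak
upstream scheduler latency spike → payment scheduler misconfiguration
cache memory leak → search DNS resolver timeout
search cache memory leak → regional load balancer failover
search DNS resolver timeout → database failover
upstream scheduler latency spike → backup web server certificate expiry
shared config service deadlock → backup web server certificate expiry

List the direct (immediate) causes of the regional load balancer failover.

Upstream contributors include the shared config service deadlock, the edge CDN node crash, the upstream scheduler latency spike, the cache memory leak, the database failover, but only the backup web server certificate expiry, the search DNS resolver timeout, the search cache memory leak feed directly into the regional load balancer failover.

the backup web server certificate expiry, the search DNS resolver timeout, the search cache memory leak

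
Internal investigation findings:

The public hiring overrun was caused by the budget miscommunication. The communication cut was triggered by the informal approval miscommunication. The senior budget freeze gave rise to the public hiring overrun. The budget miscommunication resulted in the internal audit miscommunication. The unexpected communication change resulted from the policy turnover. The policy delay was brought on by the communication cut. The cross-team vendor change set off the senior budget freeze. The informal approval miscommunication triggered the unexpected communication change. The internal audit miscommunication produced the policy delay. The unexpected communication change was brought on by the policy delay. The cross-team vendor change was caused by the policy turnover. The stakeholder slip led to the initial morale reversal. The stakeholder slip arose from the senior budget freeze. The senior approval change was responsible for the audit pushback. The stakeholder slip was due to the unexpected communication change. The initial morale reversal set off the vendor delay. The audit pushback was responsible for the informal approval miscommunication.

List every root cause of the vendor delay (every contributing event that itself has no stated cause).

Tracing upstream from the vendor delay: the vendor delay ← the initial morale reversal ← the stakeholder slip ← the unexpected communication change ← the informal approval miscommunication ← the audit pushback ← the senior approval change.
A separate upstream branch: the vendor delay ← the initial morale reversal ← the stakeholder slip ← the unexpected communication change ← the policy delay ← the internal audit miscommunication ← the budget miscommunication.
A separate upstream branch: the vendor delay ← the initial morale reversal ← the stakeholder slip ← the unexpected communication change ← the policy turnover.
Each of those chain origins has no stated cause.

the budget miscommunication, the policy turnover, the senior approval change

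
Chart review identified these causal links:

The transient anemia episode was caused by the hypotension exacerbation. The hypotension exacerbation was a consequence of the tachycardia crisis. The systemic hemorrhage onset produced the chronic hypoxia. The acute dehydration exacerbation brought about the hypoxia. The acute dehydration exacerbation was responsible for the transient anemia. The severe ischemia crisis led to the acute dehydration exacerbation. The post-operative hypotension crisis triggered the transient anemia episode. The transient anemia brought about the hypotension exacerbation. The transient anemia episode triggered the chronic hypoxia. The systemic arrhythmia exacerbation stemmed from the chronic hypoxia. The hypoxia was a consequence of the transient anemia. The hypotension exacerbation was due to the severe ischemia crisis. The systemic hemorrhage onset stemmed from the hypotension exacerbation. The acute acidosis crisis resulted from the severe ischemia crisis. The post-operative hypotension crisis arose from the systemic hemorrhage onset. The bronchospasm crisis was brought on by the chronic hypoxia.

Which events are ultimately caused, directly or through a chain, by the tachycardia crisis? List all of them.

the bronchospasm crisis, the chronic hypoxia, the hypotension exacerbation, the post-operative hypotension crisis, the systemic arrhythmia exacerbation, the systemic hemorrhage onset, the transient anemia episode

Direct effects: the hypotension exacerbation.
2 steps out: the systemic hemorrhage onset, the transient anemia episode.
3 steps out: the post-operative hypotension crisis, the chronic hypoxia.
4 steps out: the systemic arrhythmia exacerbation, the bronchospasm crisis.
Not reachable from it: the severe ischemia crisis, the acute dehydration exacerbation, the transient anemia, the hypoxia, the acute acidosis crisis.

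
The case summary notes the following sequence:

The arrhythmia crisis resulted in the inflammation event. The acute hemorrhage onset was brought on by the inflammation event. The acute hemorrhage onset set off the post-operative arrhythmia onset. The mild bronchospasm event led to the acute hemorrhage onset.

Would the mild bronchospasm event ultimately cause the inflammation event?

No

The mild bronchospasm event leads to the acute hemorrhage onset, the post-operative arrhythmia onset; the inflammation event is not among them.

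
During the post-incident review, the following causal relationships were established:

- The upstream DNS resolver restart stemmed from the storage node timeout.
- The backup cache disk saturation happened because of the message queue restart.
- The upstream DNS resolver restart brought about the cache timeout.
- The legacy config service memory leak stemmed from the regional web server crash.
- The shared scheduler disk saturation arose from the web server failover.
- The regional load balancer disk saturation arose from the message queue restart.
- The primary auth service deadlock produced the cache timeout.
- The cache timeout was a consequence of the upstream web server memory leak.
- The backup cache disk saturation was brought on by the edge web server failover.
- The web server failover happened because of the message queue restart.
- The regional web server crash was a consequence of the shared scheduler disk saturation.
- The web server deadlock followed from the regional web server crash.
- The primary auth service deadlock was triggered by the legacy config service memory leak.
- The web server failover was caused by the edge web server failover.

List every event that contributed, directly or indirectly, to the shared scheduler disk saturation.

Immediate cause of the shared scheduler disk saturation: the web server failover.
Further upstream: the edge web server failover, the message queue restart.

the edge web server failover, the message queue restart, the web server failover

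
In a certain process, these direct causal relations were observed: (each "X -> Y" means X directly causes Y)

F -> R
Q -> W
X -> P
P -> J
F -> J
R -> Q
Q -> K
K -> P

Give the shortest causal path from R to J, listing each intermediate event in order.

R → Q → K → P → J

R → Q
Q → K
K → P
P → J
Length: 4 steps.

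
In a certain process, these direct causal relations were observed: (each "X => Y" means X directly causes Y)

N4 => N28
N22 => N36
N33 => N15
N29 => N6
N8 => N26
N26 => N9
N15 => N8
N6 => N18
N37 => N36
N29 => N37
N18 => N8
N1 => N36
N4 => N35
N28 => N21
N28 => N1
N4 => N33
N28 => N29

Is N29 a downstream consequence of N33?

N33 leads to N15, N8, N26, N9; N29 is not among them.

No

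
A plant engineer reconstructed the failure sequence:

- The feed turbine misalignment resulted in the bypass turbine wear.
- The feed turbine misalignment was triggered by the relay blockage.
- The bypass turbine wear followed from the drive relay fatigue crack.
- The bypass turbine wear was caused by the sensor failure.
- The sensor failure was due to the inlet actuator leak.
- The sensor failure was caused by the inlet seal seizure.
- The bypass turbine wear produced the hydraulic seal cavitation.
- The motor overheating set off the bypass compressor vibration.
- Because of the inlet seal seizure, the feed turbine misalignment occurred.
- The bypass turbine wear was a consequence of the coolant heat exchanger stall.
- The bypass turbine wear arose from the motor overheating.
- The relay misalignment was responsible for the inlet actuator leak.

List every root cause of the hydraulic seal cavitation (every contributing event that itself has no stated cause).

the coolant heat exchanger stall, the drive relay fatigue crack, the inlet seal seizure, the motor overheating, the relay blockage, the relay misalignment

Tracing upstream from the hydraulic seal cavitation: the hydraulic seal cavitation ← the bypass turbine wear ← the feed turbine misalignment ← the relay blockage.
A separate upstream branch: the hydraulic seal cavitation ← the bypass turbine wear ← the sensor failure ← the inlet actuator leak ← the relay misalignment.
A separate upstream branch: the hydraulic seal cavitation ← the bypass turbine wear ← the motor overheating.
A separate upstream branch: the hydraulic seal cavitation ← the bypass turbine wear ← the feed turbine misalignment ← the inlet seal seizure.
A separate upstream branch: the hydraulic seal cavitation ← the bypass turbine wear ← the drive relay fatigue crack.
A separate upstream branch: the hydraulic seal cavitation ← the bypass turbine wear ← the coolant heat exchanger stall.
Each of those chain origins has no stated cause.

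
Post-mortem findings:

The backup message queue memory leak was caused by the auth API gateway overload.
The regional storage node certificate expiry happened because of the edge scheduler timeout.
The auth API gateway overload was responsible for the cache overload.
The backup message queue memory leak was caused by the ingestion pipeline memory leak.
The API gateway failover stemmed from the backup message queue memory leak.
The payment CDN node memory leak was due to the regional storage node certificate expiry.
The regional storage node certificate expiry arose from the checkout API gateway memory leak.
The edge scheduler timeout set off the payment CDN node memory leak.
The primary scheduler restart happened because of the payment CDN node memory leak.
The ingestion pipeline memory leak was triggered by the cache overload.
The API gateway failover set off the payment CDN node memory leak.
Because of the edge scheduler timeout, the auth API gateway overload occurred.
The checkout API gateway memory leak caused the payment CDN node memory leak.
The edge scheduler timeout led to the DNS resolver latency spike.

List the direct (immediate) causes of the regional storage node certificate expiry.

the checkout API gateway memory leak, the edge scheduler timeout

the checkout API gateway memory leak, the edge scheduler timeout → the regional storage node certificate expiry with nothing further upstream stated.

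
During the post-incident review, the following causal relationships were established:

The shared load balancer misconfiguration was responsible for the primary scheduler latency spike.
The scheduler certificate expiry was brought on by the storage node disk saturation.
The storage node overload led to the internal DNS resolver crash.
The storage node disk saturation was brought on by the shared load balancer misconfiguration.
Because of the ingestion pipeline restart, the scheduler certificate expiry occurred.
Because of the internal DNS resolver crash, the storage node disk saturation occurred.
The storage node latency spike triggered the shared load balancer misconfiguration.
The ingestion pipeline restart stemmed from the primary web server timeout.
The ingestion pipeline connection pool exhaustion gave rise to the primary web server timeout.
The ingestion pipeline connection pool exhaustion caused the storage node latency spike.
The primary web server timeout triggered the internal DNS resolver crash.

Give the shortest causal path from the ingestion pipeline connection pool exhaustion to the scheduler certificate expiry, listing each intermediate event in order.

the ingestion pipeline connection pool exhaustion → the primary web server timeout → the ingestion pipeline restart → the scheduler certificate expiry

the ingestion pipeline connection pool exhaustion → the primary web server timeout
the primary web server timeout → the ingestion pipeline restart
the ingestion pipeline restart → the scheduler certificate expiry
Length: 3 steps.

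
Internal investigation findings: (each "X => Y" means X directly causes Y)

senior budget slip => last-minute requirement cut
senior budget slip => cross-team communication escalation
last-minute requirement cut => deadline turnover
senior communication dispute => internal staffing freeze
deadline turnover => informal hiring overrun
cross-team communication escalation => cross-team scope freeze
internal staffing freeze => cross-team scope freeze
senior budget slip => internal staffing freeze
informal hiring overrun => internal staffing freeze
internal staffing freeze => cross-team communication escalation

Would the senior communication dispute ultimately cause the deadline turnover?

No

The senior communication dispute leads to the internal staffing freeze, the cross-team communication escalation, the cross-team scope freeze; the deadline turnover is not among them.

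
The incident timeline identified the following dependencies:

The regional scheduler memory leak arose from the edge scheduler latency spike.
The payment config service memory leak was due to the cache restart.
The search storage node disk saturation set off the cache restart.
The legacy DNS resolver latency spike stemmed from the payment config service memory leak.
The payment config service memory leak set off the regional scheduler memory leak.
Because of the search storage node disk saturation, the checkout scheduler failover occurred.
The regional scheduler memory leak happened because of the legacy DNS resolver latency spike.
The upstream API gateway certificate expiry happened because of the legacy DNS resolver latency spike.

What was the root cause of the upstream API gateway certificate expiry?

the search storage node disk saturation

Tracing upstream from the upstream API gateway certificate expiry: the upstream API gateway certificate expiry ← the legacy DNS resolver latency spike ← the payment config service memory leak ← the cache restart ← the search storage node disk saturation.
The search storage node disk saturation has no stated cause, so it is the root.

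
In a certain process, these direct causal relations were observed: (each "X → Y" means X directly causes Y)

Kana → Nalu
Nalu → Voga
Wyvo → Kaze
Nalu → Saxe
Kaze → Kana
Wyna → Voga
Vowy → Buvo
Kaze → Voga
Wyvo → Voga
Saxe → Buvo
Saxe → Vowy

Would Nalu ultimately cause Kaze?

Nalu leads to Saxe, Vowy, Buvo, Voga; Kaze is not among them.

No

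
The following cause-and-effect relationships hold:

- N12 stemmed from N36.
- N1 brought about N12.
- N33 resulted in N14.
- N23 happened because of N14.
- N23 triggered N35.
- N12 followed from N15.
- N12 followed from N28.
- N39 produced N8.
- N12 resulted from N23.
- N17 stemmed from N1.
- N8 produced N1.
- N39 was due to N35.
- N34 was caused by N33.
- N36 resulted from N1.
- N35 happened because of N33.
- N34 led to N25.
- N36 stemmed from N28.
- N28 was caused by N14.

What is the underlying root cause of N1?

Tracing upstream from N1: N1 ← N8 ← N39 ← N35 ← N33.
N33 has no stated cause, so it is the root.

N33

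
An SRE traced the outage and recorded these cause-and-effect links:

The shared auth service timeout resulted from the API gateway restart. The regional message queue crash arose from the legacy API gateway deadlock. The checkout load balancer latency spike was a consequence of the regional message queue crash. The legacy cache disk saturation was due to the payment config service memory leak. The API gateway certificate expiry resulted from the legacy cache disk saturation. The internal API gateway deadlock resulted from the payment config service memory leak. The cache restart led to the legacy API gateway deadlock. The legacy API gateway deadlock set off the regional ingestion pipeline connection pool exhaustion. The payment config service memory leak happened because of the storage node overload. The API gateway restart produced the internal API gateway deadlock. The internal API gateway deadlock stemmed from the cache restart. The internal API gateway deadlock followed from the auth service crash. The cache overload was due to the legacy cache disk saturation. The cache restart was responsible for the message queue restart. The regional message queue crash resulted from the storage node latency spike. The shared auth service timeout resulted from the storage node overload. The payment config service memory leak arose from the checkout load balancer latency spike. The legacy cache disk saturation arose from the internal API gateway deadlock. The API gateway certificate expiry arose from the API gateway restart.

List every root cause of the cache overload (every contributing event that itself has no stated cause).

the API gateway restart, the auth service crash, the cache restart, the storage node latency spike, the storage node overload

Tracing upstream from the cache overload: the cache overload ← the legacy cache disk saturation ← the payment config service memory leak ← the checkout load balancer latency spike ← the regional message queue crash ← the storage node latency spike.
A separate upstream branch: the cache overload ← the legacy cache disk saturation ← the internal API gateway deadlock ← the cache restart.
A separate upstream branch: the cache overload ← the legacy cache disk saturation ← the payment config service memory leak ← the storage node overload.
A separate upstream branch: the cache overload ← the legacy cache disk saturation ← the internal API gateway deadlock ← the API gateway restart.
A separate upstream branch: the cache overload ← the legacy cache disk saturation ← the internal API gateway deadlock ← the auth service crash.
Each of those chain origins has no stated cause.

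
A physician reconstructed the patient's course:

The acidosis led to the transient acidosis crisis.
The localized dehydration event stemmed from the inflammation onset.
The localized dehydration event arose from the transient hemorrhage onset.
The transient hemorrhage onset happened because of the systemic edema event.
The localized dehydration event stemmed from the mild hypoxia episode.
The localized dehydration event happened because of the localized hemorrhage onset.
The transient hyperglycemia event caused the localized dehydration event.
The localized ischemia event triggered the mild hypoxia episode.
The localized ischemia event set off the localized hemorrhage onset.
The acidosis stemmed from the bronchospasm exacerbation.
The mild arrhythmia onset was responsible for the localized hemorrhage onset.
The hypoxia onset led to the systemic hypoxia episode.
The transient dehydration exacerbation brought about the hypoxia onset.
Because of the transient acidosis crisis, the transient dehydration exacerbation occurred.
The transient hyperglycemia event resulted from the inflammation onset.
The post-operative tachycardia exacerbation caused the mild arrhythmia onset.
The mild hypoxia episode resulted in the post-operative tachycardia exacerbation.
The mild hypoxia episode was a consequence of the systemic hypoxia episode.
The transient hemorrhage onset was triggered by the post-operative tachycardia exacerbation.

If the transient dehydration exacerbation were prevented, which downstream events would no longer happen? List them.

Downstream of the transient dehydration exacerbation: the hypoxia onset, the systemic hypoxia episode, the mild hypoxia episode, the post-operative tachycardia exacerbation, the mild arrhythmia onset, the transient hemorrhage onset, the localized hemorrhage onset, the localized dehydration event.
Of those, still caused via another path: the mild hypoxia episode, the post-operative tachycardia exacerbation, the mild arrhythmia onset, the transient hemorrhage onset, the localized hemorrhage onset, the localized dehydration event.
The remainder have no surviving cause.

the hypoxia onset, the systemic hypoxia episode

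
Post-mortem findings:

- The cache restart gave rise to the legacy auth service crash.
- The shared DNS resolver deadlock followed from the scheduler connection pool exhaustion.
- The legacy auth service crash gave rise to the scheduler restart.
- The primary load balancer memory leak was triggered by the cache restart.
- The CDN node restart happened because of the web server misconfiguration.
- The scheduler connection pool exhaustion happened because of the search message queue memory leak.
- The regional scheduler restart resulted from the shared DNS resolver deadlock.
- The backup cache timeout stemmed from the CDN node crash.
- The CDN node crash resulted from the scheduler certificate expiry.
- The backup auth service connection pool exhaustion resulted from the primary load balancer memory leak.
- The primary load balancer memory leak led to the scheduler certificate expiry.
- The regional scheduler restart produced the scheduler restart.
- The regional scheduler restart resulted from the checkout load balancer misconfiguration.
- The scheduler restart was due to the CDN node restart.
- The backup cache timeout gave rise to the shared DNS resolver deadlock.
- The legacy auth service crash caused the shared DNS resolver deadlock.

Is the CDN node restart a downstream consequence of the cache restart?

The cache restart leads to the legacy auth service crash, the primary load balancer memory leak, the scheduler certificate expiry, the CDN node crash, the backup cache timeout, the shared DNS resolver deadlock, the regional scheduler restart, the scheduler restart, the backup auth service connection pool exhaustion; the CDN node restart is not among them.

No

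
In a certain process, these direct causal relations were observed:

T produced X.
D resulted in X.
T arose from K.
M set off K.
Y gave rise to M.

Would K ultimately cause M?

K leads to T, X; M is not among them.

No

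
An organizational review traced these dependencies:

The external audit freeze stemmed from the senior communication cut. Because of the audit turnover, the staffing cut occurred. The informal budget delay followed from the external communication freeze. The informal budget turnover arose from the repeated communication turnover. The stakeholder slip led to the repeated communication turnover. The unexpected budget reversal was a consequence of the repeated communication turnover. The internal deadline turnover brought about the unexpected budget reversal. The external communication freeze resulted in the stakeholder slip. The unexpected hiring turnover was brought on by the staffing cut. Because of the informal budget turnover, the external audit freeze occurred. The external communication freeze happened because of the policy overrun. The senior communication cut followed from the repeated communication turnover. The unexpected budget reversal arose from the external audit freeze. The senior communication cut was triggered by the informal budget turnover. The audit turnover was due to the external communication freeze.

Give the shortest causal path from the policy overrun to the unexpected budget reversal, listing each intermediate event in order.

the policy overrun → the external communication freeze
the external communication freeze → the stakeholder slip
the stakeholder slip → the repeated communication turnover
the repeated communication turnover → the unexpected budget reversal
Length: 4 steps.

the policy overrun → the external communication freeze → the stakeholder slip → the repeated communication turnover → the unexpected budget reversal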